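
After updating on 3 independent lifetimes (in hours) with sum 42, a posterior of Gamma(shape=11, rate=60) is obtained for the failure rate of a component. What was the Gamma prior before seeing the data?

For an exponential likelihood with a Gamma(α, β) prior on the rate, n observations with total T give posterior Gamma(α+n, β+T).
So α = 11 − 3 = 8 and β = 60 − 42 = 18.

Gamma(shape=8, rate=18)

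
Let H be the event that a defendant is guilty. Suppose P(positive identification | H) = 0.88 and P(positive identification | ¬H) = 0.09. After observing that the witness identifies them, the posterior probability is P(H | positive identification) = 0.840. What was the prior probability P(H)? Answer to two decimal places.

P(H) = 0.35

In odds form, posterior odds = prior odds × likelihood ratio, so prior odds = posterior odds ÷ LR.
Posterior odds = 0.840/(1−0.840) = 5.2500. LR = 0.88/0.09 = 9.7778.
Prior odds = 5.2500/9.7778 = 0.5369, so P(H) = 0.5369/(1+0.5369) ≈ 0.35.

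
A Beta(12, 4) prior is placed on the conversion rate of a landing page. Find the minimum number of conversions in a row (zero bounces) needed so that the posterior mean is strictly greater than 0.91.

After k conversions and 0 bounces the posterior is Beta(12+k, 4), with mean (12+k)/(12+4+k).
Set (12+k)/(16+k) > 0.91 and solve: k > (0.91·16 − 12)/(1 − 0.91) = 28.444.
The smallest integer exceeding 28.444 is 29, and checking k=29: (41)/(45) = 0.9111 > 0.91.

k = 29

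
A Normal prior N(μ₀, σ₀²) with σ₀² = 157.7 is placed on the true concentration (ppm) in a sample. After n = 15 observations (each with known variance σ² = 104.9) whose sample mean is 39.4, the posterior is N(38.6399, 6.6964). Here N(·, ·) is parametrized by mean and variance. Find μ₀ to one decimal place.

μ₀ = 21.5

The posterior mean is a precision-weighted average: μ_n = (τ₀μ₀ + τ_data·x̄)/(τ₀+τ_data), with τ₀=1/σ₀² and τ_data=n/σ².
Here τ₀ = 1/157.7 = 0.006341 and τ_data = 15/104.9 = 0.142993, so τ_n = 0.149334.
Rearranging for μ₀: μ₀ = (μ_n·τ_n − τ_data·x̄)/τ₀ = (38.6399·0.149334 − 0.142993·39.4) / 0.006341 = 0.136327/0.006341 ≈ 21.5.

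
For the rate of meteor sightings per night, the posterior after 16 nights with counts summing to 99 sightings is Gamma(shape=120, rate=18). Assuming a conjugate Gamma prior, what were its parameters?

A Gamma(α, β) prior (rate parametrization) on a Poisson rate with n observations summing to S gives posterior Gamma(α+S, β+n).
So α = 120 − 99 = 21 and β = 18 − 16 = 2.

Gamma(shape=21, rate=2)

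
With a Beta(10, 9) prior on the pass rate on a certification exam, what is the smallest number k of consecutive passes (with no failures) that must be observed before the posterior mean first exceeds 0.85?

After k passes and 0 failures the posterior is Beta(10+k, 9), with mean (10+k)/(10+9+k).
Set (10+k)/(19+k) > 0.85 and solve: k > (0.85·19 − 10)/(1 − 0.85) = 41.000.
The smallest integer exceeding 41.000 is 42, and checking k=42: (52)/(61) = 0.8525 > 0.85.

k = 42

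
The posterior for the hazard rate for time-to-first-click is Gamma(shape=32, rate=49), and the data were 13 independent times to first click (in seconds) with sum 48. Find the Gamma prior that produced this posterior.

Gamma–exponential conjugacy: posterior shape = α + n, posterior rate = β + Σtᵢ.
So α = 32 − 13 = 19 and β = 49 − 48 = 1.

Gamma(shape=19, rate=1)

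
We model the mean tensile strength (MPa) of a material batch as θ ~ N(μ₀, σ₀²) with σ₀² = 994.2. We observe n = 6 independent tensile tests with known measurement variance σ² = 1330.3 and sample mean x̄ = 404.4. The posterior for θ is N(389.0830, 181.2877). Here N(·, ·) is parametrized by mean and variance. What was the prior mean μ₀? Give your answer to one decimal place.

μ₀ = 320.4

The posterior mean is a precision-weighted average: μ_n = (τ₀μ₀ + τ_data·x̄)/(τ₀+τ_data), with τ₀=1/σ₀² and τ_data=n/σ².
Here τ₀ = 1/994.2 = 0.001006 and τ_data = 6/1330.3 = 0.004510, so τ_n = 0.005516.
Rearranging for μ₀: μ₀ = (μ_n·τ_n − τ_data·x̄)/τ₀ = (389.0830·0.005516 − 0.004510·404.4) / 0.001006 = 0.322338/0.001006 ≈ 320.4.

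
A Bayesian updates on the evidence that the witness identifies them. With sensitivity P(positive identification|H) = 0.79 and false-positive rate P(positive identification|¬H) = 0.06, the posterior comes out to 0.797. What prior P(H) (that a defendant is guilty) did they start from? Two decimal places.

P(H) = 0.23

Bayes' rule in odds form gives O(H|E) = O(H)·[P(E|H)/P(E|¬H)], hence O(H) = O(H|E)/LR.
Posterior odds = 0.797/(1−0.797) = 3.9261. LR = 0.79/0.06 = 13.1667.
Prior odds = 3.9261/13.1667 = 0.2982, so P(H) = 0.2982/(1+0.2982) ≈ 0.23.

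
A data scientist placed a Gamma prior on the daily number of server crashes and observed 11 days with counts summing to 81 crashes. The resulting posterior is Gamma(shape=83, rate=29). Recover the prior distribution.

Gamma(shape=2, rate=18)

Gamma–Poisson conjugacy: posterior shape = α + Σxᵢ, posterior rate = β + n.
So α = 83 − 81 = 2 and β = 29 − 11 = 18.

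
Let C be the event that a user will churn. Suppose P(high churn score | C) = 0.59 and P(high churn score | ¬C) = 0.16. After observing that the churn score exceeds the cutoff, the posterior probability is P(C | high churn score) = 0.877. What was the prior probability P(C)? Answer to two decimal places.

P(C) = 0.66

Bayes' rule in odds form gives O(C|E) = O(C)·[P(E|C)/P(E|¬C)], hence O(C) = O(C|E)/LR.
Posterior odds = 0.877/(1−0.877) = 7.1301. LR = 0.59/0.16 = 3.6875.
Prior odds = 7.1301/3.6875 = 1.9336, so P(C) = 1.9336/(1+1.9336) ≈ 0.66.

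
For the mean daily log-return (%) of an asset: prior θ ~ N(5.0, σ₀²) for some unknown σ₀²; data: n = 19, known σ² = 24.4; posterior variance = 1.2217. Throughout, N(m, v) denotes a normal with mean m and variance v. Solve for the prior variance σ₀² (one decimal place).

σ₀² = 25.1

Posterior precision equals prior precision plus data precision: 1/σ_n² = 1/σ₀² + n/σ².
So 1/σ₀² = 1/1.2217 − 19/24.4 = 0.818532 − 0.778689 = 0.039843.
Hence σ₀² = 1/0.039843 ≈ 25.1.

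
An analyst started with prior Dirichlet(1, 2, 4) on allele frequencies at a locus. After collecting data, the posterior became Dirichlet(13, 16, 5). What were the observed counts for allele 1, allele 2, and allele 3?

counts (12, 14, 1)

For a Dirichlet(α) prior with multinomial counts c, the posterior is Dirichlet(α + c) componentwise.
Counts are posterior − prior componentwise: 13−1=12, 16−2=14, 5−4=1.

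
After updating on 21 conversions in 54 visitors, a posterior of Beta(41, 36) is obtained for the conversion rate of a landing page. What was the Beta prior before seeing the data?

A Beta(α, β) prior with s successes and f failures in binomial data gives a Beta(α+s, β+f) posterior.
Subtract the data counts: 41−21=20, 36−33=3.

Beta(20, 3)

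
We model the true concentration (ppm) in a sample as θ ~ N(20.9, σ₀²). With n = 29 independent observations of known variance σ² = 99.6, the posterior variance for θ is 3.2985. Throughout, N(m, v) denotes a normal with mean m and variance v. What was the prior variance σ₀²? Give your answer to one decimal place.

For the Normal–Normal model with known σ², precisions add: τ_n = τ₀ + n/σ².
So 1/σ₀² = 1/3.2985 − 29/99.6 = 0.303168 − 0.291165 = 0.012003.
Hence σ₀² = 1/0.012003 ≈ 83.3.

σ₀² = 83.3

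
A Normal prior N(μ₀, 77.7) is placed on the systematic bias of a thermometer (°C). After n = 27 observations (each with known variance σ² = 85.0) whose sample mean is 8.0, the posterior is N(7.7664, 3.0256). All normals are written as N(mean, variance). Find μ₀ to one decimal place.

The posterior mean is a precision-weighted average: μ_n = (τ₀μ₀ + τ_data·x̄)/(τ₀+τ_data), with τ₀=1/σ₀² and τ_data=n/σ².
Here τ₀ = 1/77.7 = 0.012870 and τ_data = 27/85.0 = 0.317647, so τ_n = 0.330517.
Rearranging for μ₀: μ₀ = (μ_n·τ_n − τ_data·x̄)/τ₀ = (7.7664·0.330517 − 0.317647·8.0) / 0.012870 = 0.025751/0.012870 ≈ 2.0.

μ₀ = 2.0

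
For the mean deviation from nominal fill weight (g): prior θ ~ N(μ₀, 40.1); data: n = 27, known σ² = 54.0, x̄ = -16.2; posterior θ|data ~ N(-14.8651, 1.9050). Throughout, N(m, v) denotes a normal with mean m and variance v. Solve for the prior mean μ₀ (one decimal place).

With known observation variance, the Normal–Normal posterior has precision τ_n = τ₀ + n/σ² and mean μ_n = (τ₀μ₀ + (n/σ²)x̄)/τ_n.
Here τ₀ = 1/40.1 = 0.024938 and τ_data = 27/54.0 = 0.500000, so τ_n = 0.524938.
Rearranging for μ₀: μ₀ = (μ_n·τ_n − τ_data·x̄)/τ₀ = (-14.8651·0.524938 − 0.500000·-16.2) / 0.024938 = 0.296744/0.024938 ≈ 11.9.

μ₀ = 11.9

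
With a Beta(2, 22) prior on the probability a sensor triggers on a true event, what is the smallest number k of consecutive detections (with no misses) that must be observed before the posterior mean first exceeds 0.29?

k = 7

After k detections and 0 misses the posterior is Beta(2+k, 22), with mean (2+k)/(2+22+k).
Set (2+k)/(24+k) > 0.29 and solve: k > (0.29·24 − 2)/(1 − 0.29) = 6.986.
The smallest integer exceeding 6.986 is 7, and checking k=7: (9)/(31) = 0.2903 > 0.29.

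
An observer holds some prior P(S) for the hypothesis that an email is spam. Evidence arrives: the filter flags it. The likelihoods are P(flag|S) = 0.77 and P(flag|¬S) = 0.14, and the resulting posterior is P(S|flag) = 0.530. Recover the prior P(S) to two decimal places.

P(S) = 0.17

Bayes' rule in odds form gives O(S|E) = O(S)·[P(E|S)/P(E|¬S)], hence O(S) = O(S|E)/LR.
Posterior odds = 0.530/(1−0.530) = 1.1277. LR = 0.77/0.14 = 5.5000.
Prior odds = 1.1277/5.5000 = 0.2050, so P(S) = 0.2050/(1+0.2050) ≈ 0.17.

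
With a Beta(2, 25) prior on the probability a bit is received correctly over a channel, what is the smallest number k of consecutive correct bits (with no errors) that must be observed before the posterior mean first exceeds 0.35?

After k correct bits and 0 errors the posterior is Beta(2+k, 25), with mean (2+k)/(2+25+k).
Set (2+k)/(27+k) > 0.35 and solve: k > (0.35·27 − 2)/(1 − 0.35) = 11.462.
The smallest integer exceeding 11.462 is 12, and checking k=12: (14)/(39) = 0.3590 > 0.35.

k = 12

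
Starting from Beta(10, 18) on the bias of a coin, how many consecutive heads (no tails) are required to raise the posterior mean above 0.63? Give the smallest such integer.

After k heads and 0 tails the posterior is Beta(10+k, 18), with mean (10+k)/(10+18+k).
Set (10+k)/(28+k) > 0.63 and solve: k > (0.63·28 − 10)/(1 − 0.63) = 20.649.
The smallest integer exceeding 20.649 is 21.

k = 21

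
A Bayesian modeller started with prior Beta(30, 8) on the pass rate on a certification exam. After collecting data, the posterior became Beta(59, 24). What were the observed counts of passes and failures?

Under Beta–binomial conjugacy the posterior parameters are (α+s, β+f).
So s = 59 − 30 = 29 and f = 24 − 8 = 16.

29 passes and 16 failures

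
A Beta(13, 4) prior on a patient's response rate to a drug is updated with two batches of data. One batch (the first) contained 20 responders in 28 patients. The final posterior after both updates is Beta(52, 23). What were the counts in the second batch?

19 responders and 11 non-responders

Because Beta–binomial updating is additive in the counts, the combined data contributed (α_post−α_prior, β_post−β_prior) successes and failures.
Total across both batches: 52−13=39 responders, 23−4=19 non-responders.
Subtract the first batch: 39−20=19 responders and 19−8=11 non-responders.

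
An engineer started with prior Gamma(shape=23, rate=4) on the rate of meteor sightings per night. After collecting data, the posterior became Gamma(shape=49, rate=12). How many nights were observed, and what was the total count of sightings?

A Gamma(α, β) prior (rate parametrization) on a Poisson rate with n observations summing to S gives posterior Gamma(α+S, β+n).
Matching: Σxᵢ = 49 − 23 = 26 and n = 12 − 4 = 8.

n = 8 nights with total 26 sightings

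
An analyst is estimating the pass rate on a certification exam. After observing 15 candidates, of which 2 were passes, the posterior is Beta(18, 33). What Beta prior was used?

Beta(16, 20)

Beta is conjugate to the binomial likelihood: posterior = Beta(α+s, β+f).
So α = 18 − 2 = 16 and β = 33 − 13 = 20.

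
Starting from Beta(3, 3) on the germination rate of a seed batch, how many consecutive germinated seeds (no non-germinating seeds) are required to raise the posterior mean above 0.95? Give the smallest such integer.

After k germinated seeds and 0 non-germinating seeds the posterior is Beta(3+k, 3), with mean (3+k)/(3+3+k).
Set (3+k)/(6+k) > 0.95 and solve: k > (0.95·6 − 3)/(1 − 0.95) = 54.000.
The smallest integer exceeding 54.000 is 55.

k = 55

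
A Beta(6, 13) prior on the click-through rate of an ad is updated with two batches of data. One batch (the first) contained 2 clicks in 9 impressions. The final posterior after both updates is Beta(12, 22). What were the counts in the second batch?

4 clicks and 2 non-clicks

Because Beta–binomial updating is additive in the counts, the combined data contributed (α_post−α_prior, β_post−β_prior) successes and failures.
Total across both batches: 12−6=6 clicks, 22−13=9 non-clicks.
Subtract the first batch: 6−2=4 clicks and 9−7=2 non-clicks.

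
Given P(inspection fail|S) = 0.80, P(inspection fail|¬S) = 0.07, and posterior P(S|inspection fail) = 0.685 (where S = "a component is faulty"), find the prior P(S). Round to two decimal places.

P(S) = 0.16

In odds form, posterior odds = prior odds × likelihood ratio, so prior odds = posterior odds ÷ LR.
Posterior odds = 0.685/(1−0.685) = 2.1746. LR = 0.80/0.07 = 11.4286.
Prior odds = 2.1746/11.4286 = 0.1903, so P(S) = 0.1903/(1+0.1903) ≈ 0.16.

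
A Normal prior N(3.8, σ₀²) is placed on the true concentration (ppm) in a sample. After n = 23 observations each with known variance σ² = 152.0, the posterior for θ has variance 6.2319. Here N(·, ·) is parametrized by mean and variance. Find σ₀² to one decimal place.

For the Normal–Normal model with known σ², precisions add: τ_n = τ₀ + n/σ².
So 1/σ₀² = 1/6.2319 − 23/152.0 = 0.160465 − 0.151316 = 0.009149.
Hence σ₀² = 1/0.009149 ≈ 109.3.

σ₀² = 109.3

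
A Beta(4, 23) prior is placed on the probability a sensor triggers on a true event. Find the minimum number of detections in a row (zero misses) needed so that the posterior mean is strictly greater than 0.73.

After k detections and 0 misses the posterior is Beta(4+k, 23), with mean (4+k)/(4+23+k).
Set (4+k)/(27+k) > 0.73 and solve: k > (0.73·27 − 4)/(1 − 0.73) = 58.185.
The smallest integer exceeding 58.185 is 59.

k = 59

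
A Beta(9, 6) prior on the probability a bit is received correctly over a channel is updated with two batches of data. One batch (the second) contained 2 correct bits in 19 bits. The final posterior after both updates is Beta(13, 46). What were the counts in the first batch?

Sequential conjugate updates are equivalent to a single update on the pooled data, so total successes = posterior α − prior α and total failures = posterior β − prior β.
Total across both batches: 13−9=4 correct bits, 46−6=40 errors.
Subtract the second batch: 4−2=2 correct bits and 40−17=23 errors.

2 correct bits and 23 errors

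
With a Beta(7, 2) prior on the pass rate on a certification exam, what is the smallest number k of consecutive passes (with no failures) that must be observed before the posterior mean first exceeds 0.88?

After k passes and 0 failures the posterior is Beta(7+k, 2), with mean (7+k)/(7+2+k).
Set (7+k)/(9+k) > 0.88 and solve: k > (0.88·9 − 7)/(1 − 0.88) = 7.667.
The smallest integer exceeding 7.667 is 8.

k = 8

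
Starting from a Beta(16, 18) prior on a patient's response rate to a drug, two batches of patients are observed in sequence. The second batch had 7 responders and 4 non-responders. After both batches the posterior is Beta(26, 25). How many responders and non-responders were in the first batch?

Sequential conjugate updates are equivalent to a single update on the pooled data, so total successes = posterior α − prior α and total failures = posterior β − prior β.
Total across both batches: 26−16=10 responders, 25−18=7 non-responders.
Subtract the second batch: 10−7=3 responders and 7−4=3 non-responders.

3 responders and 3 non-responders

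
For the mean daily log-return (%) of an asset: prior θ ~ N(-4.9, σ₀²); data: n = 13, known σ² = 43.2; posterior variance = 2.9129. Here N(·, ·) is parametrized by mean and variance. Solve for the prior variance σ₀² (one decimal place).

σ₀² = 23.6

Posterior precision equals prior precision plus data precision: 1/σ_n² = 1/σ₀² + n/σ².
So 1/σ₀² = 1/2.9129 − 13/43.2 = 0.343300 − 0.300926 = 0.042374.
Hence σ₀² = 1/0.042374 ≈ 23.6.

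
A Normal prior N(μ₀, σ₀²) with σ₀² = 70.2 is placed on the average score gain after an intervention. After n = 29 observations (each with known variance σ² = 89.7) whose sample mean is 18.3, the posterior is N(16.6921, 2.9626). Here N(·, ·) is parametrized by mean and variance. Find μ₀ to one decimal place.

μ₀ = -19.8

With known observation variance, the Normal–Normal posterior has precision τ_n = τ₀ + n/σ² and mean μ_n = (τ₀μ₀ + (n/σ²)x̄)/τ_n.
Here τ₀ = 1/70.2 = 0.014245 and τ_data = 29/89.7 = 0.323300, so τ_n = 0.337545.
Rearranging for μ₀: μ₀ = (μ_n·τ_n − τ_data·x̄)/τ₀ = (16.6921·0.337545 − 0.323300·18.3) / 0.014245 = -0.282055/0.014245 ≈ -19.8.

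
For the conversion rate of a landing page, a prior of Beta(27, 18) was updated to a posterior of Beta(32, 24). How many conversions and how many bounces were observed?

5 conversions and 6 bounces

A Beta(α, β) prior with s successes and f failures in binomial data gives a Beta(α+s, β+f) posterior.
So s = 32 − 27 = 5 and f = 24 − 18 = 6.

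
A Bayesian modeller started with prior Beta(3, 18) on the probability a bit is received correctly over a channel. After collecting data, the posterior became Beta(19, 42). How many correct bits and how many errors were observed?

Under Beta–binomial conjugacy the posterior parameters are (a+s, b+f).
So s = 19 − 3 = 16 and f = 42 − 18 = 24.

16 correct bits and 24 errors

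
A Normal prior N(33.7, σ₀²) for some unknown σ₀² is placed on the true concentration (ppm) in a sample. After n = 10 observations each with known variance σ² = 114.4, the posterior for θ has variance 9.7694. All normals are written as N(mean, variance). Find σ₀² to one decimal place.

For the Normal–Normal model with known σ², precisions add: τ_n = τ₀ + n/σ².
So 1/σ₀² = 1/9.7694 − 10/114.4 = 0.102360 − 0.087413 = 0.014947.
Hence σ₀² = 1/0.014947 ≈ 66.9.

σ₀² = 66.9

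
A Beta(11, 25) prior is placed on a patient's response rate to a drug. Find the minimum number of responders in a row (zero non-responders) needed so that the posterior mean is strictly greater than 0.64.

k = 34

After k responders and 0 non-responders the posterior is Beta(11+k, 25), with mean (11+k)/(11+25+k).
Set (11+k)/(36+k) > 0.64 and solve: k > (0.64·36 − 11)/(1 − 0.64) = 33.444.
The smallest integer exceeding 33.444 is 34.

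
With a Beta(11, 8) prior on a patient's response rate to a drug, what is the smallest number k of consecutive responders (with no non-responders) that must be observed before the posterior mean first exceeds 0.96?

After k responders and 0 non-responders the posterior is Beta(11+k, 8), with mean (11+k)/(11+8+k).
Set (11+k)/(19+k) > 0.96 and solve: k > (0.96·19 − 11)/(1 − 0.96) = 181.000.
The smallest integer exceeding 181.000 is 182, and checking k=182: (193)/(201) = 0.9602 > 0.96.

k = 182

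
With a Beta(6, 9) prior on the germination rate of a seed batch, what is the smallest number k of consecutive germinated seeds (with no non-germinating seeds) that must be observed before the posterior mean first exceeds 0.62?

After k germinated seeds and 0 non-germinating seeds the posterior is Beta(6+k, 9), with mean (6+k)/(6+9+k).
Set (6+k)/(15+k) > 0.62 and solve: k > (0.62·15 − 6)/(1 − 0.62) = 8.684.
The smallest integer exceeding 8.684 is 9, and checking k=9: (15)/(24) = 0.6250 > 0.62.

k = 9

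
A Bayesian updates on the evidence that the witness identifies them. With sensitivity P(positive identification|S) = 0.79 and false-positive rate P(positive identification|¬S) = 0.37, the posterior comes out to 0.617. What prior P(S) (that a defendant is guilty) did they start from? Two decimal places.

In odds form, posterior odds = prior odds × likelihood ratio, so prior odds = posterior odds ÷ LR.
Posterior odds = 0.617/(1−0.617) = 1.6110. LR = 0.79/0.37 = 2.1351.
Prior odds = 1.6110/2.1351 = 0.7545, so P(S) = 0.7545/(1+0.7545) ≈ 0.43.

P(S) = 0.43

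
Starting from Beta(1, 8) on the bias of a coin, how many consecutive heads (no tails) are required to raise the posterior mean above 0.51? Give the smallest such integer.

k = 8

After k heads and 0 tails the posterior is Beta(1+k, 8), with mean (1+k)/(1+8+k).
Set (1+k)/(9+k) > 0.51 and solve: k > (0.51·9 − 1)/(1 − 0.51) = 7.327.
The smallest integer exceeding 7.327 is 8.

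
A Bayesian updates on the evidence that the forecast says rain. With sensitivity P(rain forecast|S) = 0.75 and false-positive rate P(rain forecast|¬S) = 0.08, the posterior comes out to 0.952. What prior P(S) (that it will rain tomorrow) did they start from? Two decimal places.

In odds form, posterior odds = prior odds × likelihood ratio, so prior odds = posterior odds ÷ LR.
Posterior odds = 0.952/(1−0.952) = 19.8333. LR = 0.75/0.08 = 9.3750.
Prior odds = 19.8333/9.3750 = 2.1156, so P(S) = 2.1156/(1+2.1156) ≈ 0.68.

P(S) = 0.68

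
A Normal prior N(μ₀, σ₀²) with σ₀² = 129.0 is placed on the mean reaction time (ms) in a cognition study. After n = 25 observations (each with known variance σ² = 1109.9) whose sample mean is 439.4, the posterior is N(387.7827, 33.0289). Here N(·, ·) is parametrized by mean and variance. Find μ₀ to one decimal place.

μ₀ = 237.8

With known observation variance, the Normal–Normal posterior has precision τ_n = τ₀ + n/σ² and mean μ_n = (τ₀μ₀ + (n/σ²)x̄)/τ_n.
Here τ₀ = 1/129.0 = 0.007752 and τ_data = 25/1109.9 = 0.022525, so τ_n = 0.030277.
Rearranging for μ₀: μ₀ = (μ_n·τ_n − τ_data·x̄)/τ₀ = (387.7827·0.030277 − 0.022525·439.4) / 0.007752 = 1.843412/0.007752 ≈ 237.8.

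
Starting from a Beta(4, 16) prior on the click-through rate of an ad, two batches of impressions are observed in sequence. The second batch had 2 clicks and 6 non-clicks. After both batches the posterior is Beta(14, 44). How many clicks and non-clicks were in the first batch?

Sequential conjugate updates are equivalent to a single update on the pooled data, so total successes = posterior α − prior α and total failures = posterior β − prior β.
Total across both batches: 14−4=10 clicks, 44−16=28 non-clicks.
Subtract the second batch: 10−2=8 clicks and 28−6=22 non-clicks.

8 clicks and 22 non-clicks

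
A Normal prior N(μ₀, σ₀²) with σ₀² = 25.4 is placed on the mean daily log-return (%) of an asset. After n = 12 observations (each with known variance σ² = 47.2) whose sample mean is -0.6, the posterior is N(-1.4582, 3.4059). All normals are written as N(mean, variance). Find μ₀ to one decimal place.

μ₀ = -7.0

The posterior mean is a precision-weighted average: μ_n = (τ₀μ₀ + τ_data·x̄)/(τ₀+τ_data), with τ₀=1/σ₀² and τ_data=n/σ².
Here τ₀ = 1/25.4 = 0.039370 and τ_data = 12/47.2 = 0.254237, so τ_n = 0.293607.
Rearranging for μ₀: μ₀ = (μ_n·τ_n − τ_data·x̄)/τ₀ = (-1.4582·0.293607 − 0.254237·-0.6) / 0.039370 = -0.275596/0.039370 ≈ -7.0.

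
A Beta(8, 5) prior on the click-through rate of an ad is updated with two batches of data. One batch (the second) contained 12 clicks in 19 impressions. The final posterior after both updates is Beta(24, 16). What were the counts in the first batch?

4 clicks and 4 non-clicks

Sequential conjugate updates are equivalent to a single update on the pooled data, so total successes = posterior α − prior α and total failures = posterior β − prior β.
Total across both batches: 24−8=16 clicks, 16−5=11 non-clicks.
Subtract the second batch: 16−12=4 clicks and 11−7=4 non-clicks.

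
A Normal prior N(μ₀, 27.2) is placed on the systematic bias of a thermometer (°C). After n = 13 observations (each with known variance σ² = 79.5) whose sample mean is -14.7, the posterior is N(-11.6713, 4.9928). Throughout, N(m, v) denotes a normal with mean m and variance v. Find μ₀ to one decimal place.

The posterior mean is a precision-weighted average: μ_n = (τ₀μ₀ + τ_data·x̄)/(τ₀+τ_data), with τ₀=1/σ₀² and τ_data=n/σ².
Here τ₀ = 1/27.2 = 0.036765 and τ_data = 13/79.5 = 0.163522, so τ_n = 0.200287.
Rearranging for μ₀: μ₀ = (μ_n·τ_n − τ_data·x̄)/τ₀ = (-11.6713·0.200287 − 0.163522·-14.7) / 0.036765 = 0.066164/0.036765 ≈ 1.8.

μ₀ = 1.8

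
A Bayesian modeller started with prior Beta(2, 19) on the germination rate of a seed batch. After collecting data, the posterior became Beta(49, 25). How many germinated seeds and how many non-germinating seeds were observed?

A Beta(a, b) prior with s successes and f failures in binomial data gives a Beta(a+s, b+f) posterior.
So s = 49 − 2 = 47 and f = 25 − 19 = 6.

47 germinated seeds and 6 non-germinating seeds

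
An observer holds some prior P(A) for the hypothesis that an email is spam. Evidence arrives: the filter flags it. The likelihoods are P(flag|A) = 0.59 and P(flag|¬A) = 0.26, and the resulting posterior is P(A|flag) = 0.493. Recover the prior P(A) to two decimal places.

P(A) = 0.30

In odds form, posterior odds = prior odds × likelihood ratio, so prior odds = posterior odds ÷ LR.
Posterior odds = 0.493/(1−0.493) = 0.9724. LR = 0.59/0.26 = 2.2692.
Prior odds = 0.9724/2.2692 = 0.4285, so P(A) = 0.4285/(1+0.4285) ≈ 0.30.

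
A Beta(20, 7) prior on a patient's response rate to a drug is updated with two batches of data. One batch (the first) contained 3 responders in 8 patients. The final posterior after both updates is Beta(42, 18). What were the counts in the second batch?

Because Beta–binomial updating is additive in the counts, the combined data contributed (α_post−α_prior, β_post−β_prior) successes and failures.
Total across both batches: 42−20=22 responders, 18−7=11 non-responders.
Subtract the first batch: 22−3=19 responders and 11−5=6 non-responders.

19 responders and 6 non-responders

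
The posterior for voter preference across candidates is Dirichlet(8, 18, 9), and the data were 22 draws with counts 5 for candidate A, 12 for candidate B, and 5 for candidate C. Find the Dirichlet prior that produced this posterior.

Dirichlet(3, 6, 4)

For a Dirichlet(α) prior with multinomial counts c, the posterior is Dirichlet(α + c) componentwise.
Subtract each count from the matching posterior parameter: 8−5=3, 18−12=6, 9−5=4.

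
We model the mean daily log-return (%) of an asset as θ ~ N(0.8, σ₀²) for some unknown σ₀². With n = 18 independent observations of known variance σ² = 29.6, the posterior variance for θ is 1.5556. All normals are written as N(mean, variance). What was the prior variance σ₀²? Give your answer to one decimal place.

Posterior precision equals prior precision plus data precision: 1/σ_n² = 1/σ₀² + n/σ².
So 1/σ₀² = 1/1.5556 − 18/29.6 = 0.642839 − 0.608108 = 0.034731.
Hence σ₀² = 1/0.034731 ≈ 28.8.

σ₀² = 28.8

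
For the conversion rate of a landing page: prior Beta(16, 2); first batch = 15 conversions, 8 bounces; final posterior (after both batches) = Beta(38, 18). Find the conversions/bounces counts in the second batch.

7 conversions and 8 bounces

Because Beta–binomial updating is additive in the counts, the combined data contributed (α_post−α_prior, β_post−β_prior) successes and failures.
Total across both batches: 38−16=22 conversions, 18−2=16 bounces.
Subtract the first batch: 22−15=7 conversions and 16−8=8 bounces.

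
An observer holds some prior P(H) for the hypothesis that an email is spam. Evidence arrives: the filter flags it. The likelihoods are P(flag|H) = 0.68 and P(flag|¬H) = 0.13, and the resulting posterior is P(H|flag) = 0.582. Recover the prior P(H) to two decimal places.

P(H) = 0.21

In odds form, posterior odds = prior odds × likelihood ratio, so prior odds = posterior odds ÷ LR.
Posterior odds = 0.582/(1−0.582) = 1.3923. LR = 0.68/0.13 = 5.2308.
Prior odds = 1.3923/5.2308 = 0.2662, so P(H) = 0.2662/(1+0.2662) ≈ 0.21.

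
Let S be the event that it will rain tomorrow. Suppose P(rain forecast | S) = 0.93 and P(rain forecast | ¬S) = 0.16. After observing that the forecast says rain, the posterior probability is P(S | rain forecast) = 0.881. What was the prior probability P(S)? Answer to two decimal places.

P(S) = 0.56

Bayes' rule in odds form gives O(S|E) = O(S)·[P(E|S)/P(E|¬S)], hence O(S) = O(S|E)/LR.
Posterior odds = 0.881/(1−0.881) = 7.4034. LR = 0.93/0.16 = 5.8125.
Prior odds = 7.4034/5.8125 = 1.2737, so P(S) = 1.2737/(1+1.2737) ≈ 0.56.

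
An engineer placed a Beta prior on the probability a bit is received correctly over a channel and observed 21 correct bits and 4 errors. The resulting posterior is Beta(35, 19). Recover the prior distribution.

Beta is conjugate to the binomial likelihood: posterior = Beta(α+s, β+f).
So α = 35 − 21 = 14 and β = 19 − 4 = 15.

Beta(14, 15)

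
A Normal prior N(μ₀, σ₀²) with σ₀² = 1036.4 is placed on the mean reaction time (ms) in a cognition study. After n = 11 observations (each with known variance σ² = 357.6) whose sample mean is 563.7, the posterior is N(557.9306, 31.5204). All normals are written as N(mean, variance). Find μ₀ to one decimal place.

μ₀ = 374.0

With known observation variance, the Normal–Normal posterior has precision τ_n = τ₀ + n/σ² and mean μ_n = (τ₀μ₀ + (n/σ²)x̄)/τ_n.
Here τ₀ = 1/1036.4 = 0.000965 and τ_data = 11/357.6 = 0.030761, so τ_n = 0.031726.
Rearranging for μ₀: μ₀ = (μ_n·τ_n − τ_data·x̄)/τ₀ = (557.9306·0.031726 − 0.030761·563.7) / 0.000965 = 0.360931/0.000965 ≈ 374.0.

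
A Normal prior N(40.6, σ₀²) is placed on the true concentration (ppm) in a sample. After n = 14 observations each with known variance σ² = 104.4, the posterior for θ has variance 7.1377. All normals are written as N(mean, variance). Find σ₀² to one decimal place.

For the Normal–Normal model with known σ², precisions add: τ_n = τ₀ + n/σ².
So 1/σ₀² = 1/7.1377 − 14/104.4 = 0.140101 − 0.134100 = 0.006001.
Hence σ₀² = 1/0.006001 ≈ 166.6.

σ₀² = 166.6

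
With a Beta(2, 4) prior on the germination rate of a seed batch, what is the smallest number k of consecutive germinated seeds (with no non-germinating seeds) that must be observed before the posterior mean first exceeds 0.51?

After k germinated seeds and 0 non-germinating seeds the posterior is Beta(2+k, 4), with mean (2+k)/(2+4+k).
Set (2+k)/(6+k) > 0.51 and solve: k > (0.51·6 − 2)/(1 − 0.51) = 2.163.
The smallest integer exceeding 2.163 is 3, and checking k=3: (5)/(9) = 0.5556 > 0.51.

k = 3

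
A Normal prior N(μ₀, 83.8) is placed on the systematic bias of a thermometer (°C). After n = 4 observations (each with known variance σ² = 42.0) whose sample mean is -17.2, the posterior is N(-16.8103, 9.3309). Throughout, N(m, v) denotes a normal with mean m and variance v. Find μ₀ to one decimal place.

With known observation variance, the Normal–Normal posterior has precision τ_n = τ₀ + n/σ² and mean μ_n = (τ₀μ₀ + (n/σ²)x̄)/τ_n.
Here τ₀ = 1/83.8 = 0.011933 and τ_data = 4/42.0 = 0.095238, so τ_n = 0.107171.
Rearranging for μ₀: μ₀ = (μ_n·τ_n − τ_data·x̄)/τ₀ = (-16.8103·0.107171 − 0.095238·-17.2) / 0.011933 = -0.163483/0.011933 ≈ -13.7.

μ₀ = -13.7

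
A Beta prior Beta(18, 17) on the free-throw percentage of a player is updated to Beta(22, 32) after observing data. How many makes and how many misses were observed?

A Beta(α, β) prior with s successes and f failures in binomial data gives a Beta(α+s, β+f) posterior.
So s = 22 − 18 = 4 and f = 32 − 17 = 15.

4 makes and 15 misses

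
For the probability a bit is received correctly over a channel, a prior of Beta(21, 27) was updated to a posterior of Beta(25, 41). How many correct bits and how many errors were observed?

4 correct bits and 14 errors

Beta is conjugate to the binomial likelihood: posterior = Beta(a+s, b+f).
So s = 25 − 21 = 4 and f = 41 − 27 = 14.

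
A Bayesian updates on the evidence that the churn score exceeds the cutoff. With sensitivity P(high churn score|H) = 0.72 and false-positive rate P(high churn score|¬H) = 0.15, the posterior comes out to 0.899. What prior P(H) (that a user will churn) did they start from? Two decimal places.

P(H) = 0.65

Bayes' rule in odds form gives O(H|E) = O(H)·[P(E|H)/P(E|¬H)], hence O(H) = O(H|E)/LR.
Posterior odds = 0.899/(1−0.899) = 8.9010. LR = 0.72/0.15 = 4.8000.
Prior odds = 8.9010/4.8000 = 1.8544, so P(H) = 1.8544/(1+1.8544) ≈ 0.65.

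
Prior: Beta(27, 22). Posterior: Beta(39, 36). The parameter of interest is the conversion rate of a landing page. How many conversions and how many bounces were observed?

12 conversions and 14 bounces

Under Beta–binomial conjugacy the posterior parameters are (α+s, β+f).
Match parameters: s=39−27=12, f=36−22=14.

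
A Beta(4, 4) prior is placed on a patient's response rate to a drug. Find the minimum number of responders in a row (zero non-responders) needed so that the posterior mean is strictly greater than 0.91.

After k responders and 0 non-responders the posterior is Beta(4+k, 4), with mean (4+k)/(4+4+k).
Set (4+k)/(8+k) > 0.91 and solve: k > (0.91·8 − 4)/(1 − 0.91) = 36.444.
The smallest integer exceeding 36.444 is 37, and checking k=37: (41)/(45) = 0.9111 > 0.91.

k = 37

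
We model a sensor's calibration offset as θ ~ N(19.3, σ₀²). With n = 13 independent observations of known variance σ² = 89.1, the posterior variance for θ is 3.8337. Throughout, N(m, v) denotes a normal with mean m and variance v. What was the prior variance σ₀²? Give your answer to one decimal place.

σ₀² = 8.7

For the Normal–Normal model with known σ², precisions add: τ_n = τ₀ + n/σ².
So 1/σ₀² = 1/3.8337 − 13/89.1 = 0.260845 − 0.145903 = 0.114942.
Hence σ₀² = 1/0.114942 ≈ 8.7.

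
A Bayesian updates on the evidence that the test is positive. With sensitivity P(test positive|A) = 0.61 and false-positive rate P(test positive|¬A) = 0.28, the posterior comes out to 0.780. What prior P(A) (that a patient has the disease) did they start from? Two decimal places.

P(A) = 0.62

Bayes' rule in odds form gives O(A|E) = O(A)·[P(E|A)/P(E|¬A)], hence O(A) = O(A|E)/LR.
Posterior odds = 0.780/(1−0.780) = 3.5455. LR = 0.61/0.28 = 2.1786.
Prior odds = 3.5455/2.1786 = 1.6274, so P(A) = 1.6274/(1+1.6274) ≈ 0.62.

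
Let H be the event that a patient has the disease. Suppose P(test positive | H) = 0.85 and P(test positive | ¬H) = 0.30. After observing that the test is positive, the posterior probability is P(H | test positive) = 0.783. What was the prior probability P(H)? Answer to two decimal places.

Bayes' rule in odds form gives O(H|E) = O(H)·[P(E|H)/P(E|¬H)], hence O(H) = O(H|E)/LR.
Posterior odds = 0.783/(1−0.783) = 3.6083. LR = 0.85/0.30 = 2.8333.
Prior odds = 3.6083/2.8333 = 1.2735, so P(H) = 1.2735/(1+1.2735) ≈ 0.56.

P(H) = 0.56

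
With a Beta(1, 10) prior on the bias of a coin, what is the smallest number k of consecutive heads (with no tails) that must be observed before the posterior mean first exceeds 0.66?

After k heads and 0 tails the posterior is Beta(1+k, 10), with mean (1+k)/(1+10+k).
Set (1+k)/(11+k) > 0.66 and solve: k > (0.66·11 − 1)/(1 − 0.66) = 18.412.
The smallest integer exceeding 18.412 is 19.

k = 19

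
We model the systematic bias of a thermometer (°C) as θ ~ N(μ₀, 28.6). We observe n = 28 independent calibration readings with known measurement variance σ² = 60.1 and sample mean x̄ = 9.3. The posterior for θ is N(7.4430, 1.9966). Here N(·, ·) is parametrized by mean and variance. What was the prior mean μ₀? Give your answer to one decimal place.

μ₀ = -17.3

The posterior mean is a precision-weighted average: μ_n = (τ₀μ₀ + τ_data·x̄)/(τ₀+τ_data), with τ₀=1/σ₀² and τ_data=n/σ².
Here τ₀ = 1/28.6 = 0.034965 and τ_data = 28/60.1 = 0.465890, so τ_n = 0.500855.
Rearranging for μ₀: μ₀ = (μ_n·τ_n − τ_data·x̄)/τ₀ = (7.4430·0.500855 − 0.465890·9.3) / 0.034965 = -0.604913/0.034965 ≈ -17.3.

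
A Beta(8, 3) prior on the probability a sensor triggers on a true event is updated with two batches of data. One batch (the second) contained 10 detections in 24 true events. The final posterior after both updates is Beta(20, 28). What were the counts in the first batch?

Because Beta–binomial updating is additive in the counts, the combined data contributed (α_post−α_prior, β_post−β_prior) successes and failures.
Total across both batches: 20−8=12 detections, 28−3=25 misses.
Subtract the second batch: 12−10=2 detections and 25−14=11 misses.

2 detections and 11 misses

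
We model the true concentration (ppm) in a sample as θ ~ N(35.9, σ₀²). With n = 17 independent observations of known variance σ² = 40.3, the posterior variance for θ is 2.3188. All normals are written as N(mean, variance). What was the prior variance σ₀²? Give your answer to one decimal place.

For the Normal–Normal model with known σ², precisions add: τ_n = τ₀ + n/σ².
So 1/σ₀² = 1/2.3188 − 17/40.3 = 0.431258 − 0.421836 = 0.009422.
Hence σ₀² = 1/0.009422 ≈ 106.1.

σ₀² = 106.1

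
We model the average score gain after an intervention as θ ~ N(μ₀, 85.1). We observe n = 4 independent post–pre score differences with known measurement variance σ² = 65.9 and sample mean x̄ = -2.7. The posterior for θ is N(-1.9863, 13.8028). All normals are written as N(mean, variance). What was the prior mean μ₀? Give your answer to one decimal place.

The posterior mean is a precision-weighted average: μ_n = (τ₀μ₀ + τ_data·x̄)/(τ₀+τ_data), with τ₀=1/σ₀² and τ_data=n/σ².
Here τ₀ = 1/85.1 = 0.011751 and τ_data = 4/65.9 = 0.060698, so τ_n = 0.072449.
Rearranging for μ₀: μ₀ = (μ_n·τ_n − τ_data·x̄)/τ₀ = (-1.9863·0.072449 − 0.060698·-2.7) / 0.011751 = 0.019979/0.011751 ≈ 1.7.

μ₀ = 1.7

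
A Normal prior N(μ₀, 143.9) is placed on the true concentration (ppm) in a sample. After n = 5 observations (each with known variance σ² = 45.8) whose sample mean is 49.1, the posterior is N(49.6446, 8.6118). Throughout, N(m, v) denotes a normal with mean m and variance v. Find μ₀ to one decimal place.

μ₀ = 58.2

The posterior mean is a precision-weighted average: μ_n = (τ₀μ₀ + τ_data·x̄)/(τ₀+τ_data), with τ₀=1/σ₀² and τ_data=n/σ².
Here τ₀ = 1/143.9 = 0.006949 and τ_data = 5/45.8 = 0.109170, so τ_n = 0.116119.
Rearranging for μ₀: μ₀ = (μ_n·τ_n − τ_data·x̄)/τ₀ = (49.6446·0.116119 − 0.109170·49.1) / 0.006949 = 0.404434/0.006949 ≈ 58.2.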